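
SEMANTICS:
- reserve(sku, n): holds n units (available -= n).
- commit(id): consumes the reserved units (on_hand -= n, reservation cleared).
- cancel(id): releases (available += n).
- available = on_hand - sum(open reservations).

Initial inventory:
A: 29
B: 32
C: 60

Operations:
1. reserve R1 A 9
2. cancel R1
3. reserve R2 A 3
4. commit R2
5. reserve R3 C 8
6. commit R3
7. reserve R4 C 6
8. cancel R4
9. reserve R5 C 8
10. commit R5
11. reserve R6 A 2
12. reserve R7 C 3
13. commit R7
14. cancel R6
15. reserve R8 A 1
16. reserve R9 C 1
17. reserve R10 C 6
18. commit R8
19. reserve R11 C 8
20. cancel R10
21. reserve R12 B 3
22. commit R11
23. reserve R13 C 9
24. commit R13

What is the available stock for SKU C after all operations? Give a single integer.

Answer: 23

Derivation:
Step 1: reserve R1 A 9 -> on_hand[A=29 B=32 C=60] avail[A=20 B=32 C=60] open={R1}
Step 2: cancel R1 -> on_hand[A=29 B=32 C=60] avail[A=29 B=32 C=60] open={}
Step 3: reserve R2 A 3 -> on_hand[A=29 B=32 C=60] avail[A=26 B=32 C=60] open={R2}
Step 4: commit R2 -> on_hand[A=26 B=32 C=60] avail[A=26 B=32 C=60] open={}
Step 5: reserve R3 C 8 -> on_hand[A=26 B=32 C=60] avail[A=26 B=32 C=52] open={R3}
Step 6: commit R3 -> on_hand[A=26 B=32 C=52] avail[A=26 B=32 C=52] open={}
Step 7: reserve R4 C 6 -> on_hand[A=26 B=32 C=52] avail[A=26 B=32 C=46] open={R4}
Step 8: cancel R4 -> on_hand[A=26 B=32 C=52] avail[A=26 B=32 C=52] open={}
Step 9: reserve R5 C 8 -> on_hand[A=26 B=32 C=52] avail[A=26 B=32 C=44] open={R5}
Step 10: commit R5 -> on_hand[A=26 B=32 C=44] avail[A=26 B=32 C=44] open={}
Step 11: reserve R6 A 2 -> on_hand[A=26 B=32 C=44] avail[A=24 B=32 C=44] open={R6}
Step 12: reserve R7 C 3 -> on_hand[A=26 B=32 C=44] avail[A=24 B=32 C=41] open={R6,R7}
Step 13: commit R7 -> on_hand[A=26 B=32 C=41] avail[A=24 B=32 C=41] open={R6}
Step 14: cancel R6 -> on_hand[A=26 B=32 C=41] avail[A=26 B=32 C=41] open={}
Step 15: reserve R8 A 1 -> on_hand[A=26 B=32 C=41] avail[A=25 B=32 C=41] open={R8}
Step 16: reserve R9 C 1 -> on_hand[A=26 B=32 C=41] avail[A=25 B=32 C=40] open={R8,R9}
Step 17: reserve R10 C 6 -> on_hand[A=26 B=32 C=41] avail[A=25 B=32 C=34] open={R10,R8,R9}
Step 18: commit R8 -> on_hand[A=25 B=32 C=41] avail[A=25 B=32 C=34] open={R10,R9}
Step 19: reserve R11 C 8 -> on_hand[A=25 B=32 C=41] avail[A=25 B=32 C=26] open={R10,R11,R9}
Step 20: cancel R10 -> on_hand[A=25 B=32 C=41] avail[A=25 B=32 C=32] open={R11,R9}
Step 21: reserve R12 B 3 -> on_hand[A=25 B=32 C=41] avail[A=25 B=29 C=32] open={R11,R12,R9}
Step 22: commit R11 -> on_hand[A=25 B=32 C=33] avail[A=25 B=29 C=32] open={R12,R9}
Step 23: reserve R13 C 9 -> on_hand[A=25 B=32 C=33] avail[A=25 B=29 C=23] open={R12,R13,R9}
Step 24: commit R13 -> on_hand[A=25 B=32 C=24] avail[A=25 B=29 C=23] open={R12,R9}
Final available[C] = 23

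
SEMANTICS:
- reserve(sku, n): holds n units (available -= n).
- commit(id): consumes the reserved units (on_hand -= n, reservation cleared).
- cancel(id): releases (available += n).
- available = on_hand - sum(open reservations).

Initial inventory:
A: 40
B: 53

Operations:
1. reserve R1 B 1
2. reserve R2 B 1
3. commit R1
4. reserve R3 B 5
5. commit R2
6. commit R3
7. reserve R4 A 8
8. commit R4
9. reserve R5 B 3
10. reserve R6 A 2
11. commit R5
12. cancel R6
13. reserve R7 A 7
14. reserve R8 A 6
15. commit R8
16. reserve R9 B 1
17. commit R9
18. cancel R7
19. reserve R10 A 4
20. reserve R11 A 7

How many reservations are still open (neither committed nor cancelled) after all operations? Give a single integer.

Answer: 2

Derivation:
Step 1: reserve R1 B 1 -> on_hand[A=40 B=53] avail[A=40 B=52] open={R1}
Step 2: reserve R2 B 1 -> on_hand[A=40 B=53] avail[A=40 B=51] open={R1,R2}
Step 3: commit R1 -> on_hand[A=40 B=52] avail[A=40 B=51] open={R2}
Step 4: reserve R3 B 5 -> on_hand[A=40 B=52] avail[A=40 B=46] open={R2,R3}
Step 5: commit R2 -> on_hand[A=40 B=51] avail[A=40 B=46] open={R3}
Step 6: commit R3 -> on_hand[A=40 B=46] avail[A=40 B=46] open={}
Step 7: reserve R4 A 8 -> on_hand[A=40 B=46] avail[A=32 B=46] open={R4}
Step 8: commit R4 -> on_hand[A=32 B=46] avail[A=32 B=46] open={}
Step 9: reserve R5 B 3 -> on_hand[A=32 B=46] avail[A=32 B=43] open={R5}
Step 10: reserve R6 A 2 -> on_hand[A=32 B=46] avail[A=30 B=43] open={R5,R6}
Step 11: commit R5 -> on_hand[A=32 B=43] avail[A=30 B=43] open={R6}
Step 12: cancel R6 -> on_hand[A=32 B=43] avail[A=32 B=43] open={}
Step 13: reserve R7 A 7 -> on_hand[A=32 B=43] avail[A=25 B=43] open={R7}
Step 14: reserve R8 A 6 -> on_hand[A=32 B=43] avail[A=19 B=43] open={R7,R8}
Step 15: commit R8 -> on_hand[A=26 B=43] avail[A=19 B=43] open={R7}
Step 16: reserve R9 B 1 -> on_hand[A=26 B=43] avail[A=19 B=42] open={R7,R9}
Step 17: commit R9 -> on_hand[A=26 B=42] avail[A=19 B=42] open={R7}
Step 18: cancel R7 -> on_hand[A=26 B=42] avail[A=26 B=42] open={}
Step 19: reserve R10 A 4 -> on_hand[A=26 B=42] avail[A=22 B=42] open={R10}
Step 20: reserve R11 A 7 -> on_hand[A=26 B=42] avail[A=15 B=42] open={R10,R11}
Open reservations: ['R10', 'R11'] -> 2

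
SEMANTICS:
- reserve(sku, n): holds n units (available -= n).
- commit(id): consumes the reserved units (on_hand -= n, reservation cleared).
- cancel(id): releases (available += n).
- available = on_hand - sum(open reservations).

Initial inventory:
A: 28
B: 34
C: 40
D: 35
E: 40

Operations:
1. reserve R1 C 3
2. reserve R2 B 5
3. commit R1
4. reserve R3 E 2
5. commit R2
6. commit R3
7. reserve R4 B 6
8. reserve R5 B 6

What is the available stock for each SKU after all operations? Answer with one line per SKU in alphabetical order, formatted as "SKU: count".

Step 1: reserve R1 C 3 -> on_hand[A=28 B=34 C=40 D=35 E=40] avail[A=28 B=34 C=37 D=35 E=40] open={R1}
Step 2: reserve R2 B 5 -> on_hand[A=28 B=34 C=40 D=35 E=40] avail[A=28 B=29 C=37 D=35 E=40] open={R1,R2}
Step 3: commit R1 -> on_hand[A=28 B=34 C=37 D=35 E=40] avail[A=28 B=29 C=37 D=35 E=40] open={R2}
Step 4: reserve R3 E 2 -> on_hand[A=28 B=34 C=37 D=35 E=40] avail[A=28 B=29 C=37 D=35 E=38] open={R2,R3}
Step 5: commit R2 -> on_hand[A=28 B=29 C=37 D=35 E=40] avail[A=28 B=29 C=37 D=35 E=38] open={R3}
Step 6: commit R3 -> on_hand[A=28 B=29 C=37 D=35 E=38] avail[A=28 B=29 C=37 D=35 E=38] open={}
Step 7: reserve R4 B 6 -> on_hand[A=28 B=29 C=37 D=35 E=38] avail[A=28 B=23 C=37 D=35 E=38] open={R4}
Step 8: reserve R5 B 6 -> on_hand[A=28 B=29 C=37 D=35 E=38] avail[A=28 B=17 C=37 D=35 E=38] open={R4,R5}

Answer: A: 28
B: 17
C: 37
D: 35
E: 38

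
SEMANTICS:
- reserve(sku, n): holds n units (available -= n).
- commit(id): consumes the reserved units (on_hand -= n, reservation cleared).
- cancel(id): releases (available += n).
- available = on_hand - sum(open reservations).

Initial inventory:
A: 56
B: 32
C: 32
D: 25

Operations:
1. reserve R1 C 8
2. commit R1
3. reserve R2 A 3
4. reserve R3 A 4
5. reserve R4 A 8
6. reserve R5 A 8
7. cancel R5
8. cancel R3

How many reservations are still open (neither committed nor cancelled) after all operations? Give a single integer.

Step 1: reserve R1 C 8 -> on_hand[A=56 B=32 C=32 D=25] avail[A=56 B=32 C=24 D=25] open={R1}
Step 2: commit R1 -> on_hand[A=56 B=32 C=24 D=25] avail[A=56 B=32 C=24 D=25] open={}
Step 3: reserve R2 A 3 -> on_hand[A=56 B=32 C=24 D=25] avail[A=53 B=32 C=24 D=25] open={R2}
Step 4: reserve R3 A 4 -> on_hand[A=56 B=32 C=24 D=25] avail[A=49 B=32 C=24 D=25] open={R2,R3}
Step 5: reserve R4 A 8 -> on_hand[A=56 B=32 C=24 D=25] avail[A=41 B=32 C=24 D=25] open={R2,R3,R4}
Step 6: reserve R5 A 8 -> on_hand[A=56 B=32 C=24 D=25] avail[A=33 B=32 C=24 D=25] open={R2,R3,R4,R5}
Step 7: cancel R5 -> on_hand[A=56 B=32 C=24 D=25] avail[A=41 B=32 C=24 D=25] open={R2,R3,R4}
Step 8: cancel R3 -> on_hand[A=56 B=32 C=24 D=25] avail[A=45 B=32 C=24 D=25] open={R2,R4}
Open reservations: ['R2', 'R4'] -> 2

Answer: 2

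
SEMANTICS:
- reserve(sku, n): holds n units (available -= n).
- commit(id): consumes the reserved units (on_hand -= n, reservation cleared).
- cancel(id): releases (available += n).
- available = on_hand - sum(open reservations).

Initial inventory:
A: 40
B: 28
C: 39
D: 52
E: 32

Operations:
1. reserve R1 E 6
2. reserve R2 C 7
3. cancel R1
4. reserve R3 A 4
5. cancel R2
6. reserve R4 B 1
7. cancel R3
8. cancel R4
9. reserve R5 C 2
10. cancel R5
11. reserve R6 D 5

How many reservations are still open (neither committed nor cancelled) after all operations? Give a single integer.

Answer: 1

Derivation:
Step 1: reserve R1 E 6 -> on_hand[A=40 B=28 C=39 D=52 E=32] avail[A=40 B=28 C=39 D=52 E=26] open={R1}
Step 2: reserve R2 C 7 -> on_hand[A=40 B=28 C=39 D=52 E=32] avail[A=40 B=28 C=32 D=52 E=26] open={R1,R2}
Step 3: cancel R1 -> on_hand[A=40 B=28 C=39 D=52 E=32] avail[A=40 B=28 C=32 D=52 E=32] open={R2}
Step 4: reserve R3 A 4 -> on_hand[A=40 B=28 C=39 D=52 E=32] avail[A=36 B=28 C=32 D=52 E=32] open={R2,R3}
Step 5: cancel R2 -> on_hand[A=40 B=28 C=39 D=52 E=32] avail[A=36 B=28 C=39 D=52 E=32] open={R3}
Step 6: reserve R4 B 1 -> on_hand[A=40 B=28 C=39 D=52 E=32] avail[A=36 B=27 C=39 D=52 E=32] open={R3,R4}
Step 7: cancel R3 -> on_hand[A=40 B=28 C=39 D=52 E=32] avail[A=40 B=27 C=39 D=52 E=32] open={R4}
Step 8: cancel R4 -> on_hand[A=40 B=28 C=39 D=52 E=32] avail[A=40 B=28 C=39 D=52 E=32] open={}
Step 9: reserve R5 C 2 -> on_hand[A=40 B=28 C=39 D=52 E=32] avail[A=40 B=28 C=37 D=52 E=32] open={R5}
Step 10: cancel R5 -> on_hand[A=40 B=28 C=39 D=52 E=32] avail[A=40 B=28 C=39 D=52 E=32] open={}
Step 11: reserve R6 D 5 -> on_hand[A=40 B=28 C=39 D=52 E=32] avail[A=40 B=28 C=39 D=47 E=32] open={R6}
Open reservations: ['R6'] -> 1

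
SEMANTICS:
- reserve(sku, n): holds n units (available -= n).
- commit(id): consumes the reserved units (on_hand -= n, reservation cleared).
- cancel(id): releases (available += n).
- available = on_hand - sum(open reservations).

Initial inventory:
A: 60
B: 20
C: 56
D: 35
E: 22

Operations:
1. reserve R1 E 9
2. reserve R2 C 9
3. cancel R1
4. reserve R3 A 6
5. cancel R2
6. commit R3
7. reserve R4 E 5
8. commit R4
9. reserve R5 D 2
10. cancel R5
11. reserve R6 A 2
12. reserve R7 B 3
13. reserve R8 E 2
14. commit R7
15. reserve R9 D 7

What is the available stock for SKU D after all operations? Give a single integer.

Step 1: reserve R1 E 9 -> on_hand[A=60 B=20 C=56 D=35 E=22] avail[A=60 B=20 C=56 D=35 E=13] open={R1}
Step 2: reserve R2 C 9 -> on_hand[A=60 B=20 C=56 D=35 E=22] avail[A=60 B=20 C=47 D=35 E=13] open={R1,R2}
Step 3: cancel R1 -> on_hand[A=60 B=20 C=56 D=35 E=22] avail[A=60 B=20 C=47 D=35 E=22] open={R2}
Step 4: reserve R3 A 6 -> on_hand[A=60 B=20 C=56 D=35 E=22] avail[A=54 B=20 C=47 D=35 E=22] open={R2,R3}
Step 5: cancel R2 -> on_hand[A=60 B=20 C=56 D=35 E=22] avail[A=54 B=20 C=56 D=35 E=22] open={R3}
Step 6: commit R3 -> on_hand[A=54 B=20 C=56 D=35 E=22] avail[A=54 B=20 C=56 D=35 E=22] open={}
Step 7: reserve R4 E 5 -> on_hand[A=54 B=20 C=56 D=35 E=22] avail[A=54 B=20 C=56 D=35 E=17] open={R4}
Step 8: commit R4 -> on_hand[A=54 B=20 C=56 D=35 E=17] avail[A=54 B=20 C=56 D=35 E=17] open={}
Step 9: reserve R5 D 2 -> on_hand[A=54 B=20 C=56 D=35 E=17] avail[A=54 B=20 C=56 D=33 E=17] open={R5}
Step 10: cancel R5 -> on_hand[A=54 B=20 C=56 D=35 E=17] avail[A=54 B=20 C=56 D=35 E=17] open={}
Step 11: reserve R6 A 2 -> on_hand[A=54 B=20 C=56 D=35 E=17] avail[A=52 B=20 C=56 D=35 E=17] open={R6}
Step 12: reserve R7 B 3 -> on_hand[A=54 B=20 C=56 D=35 E=17] avail[A=52 B=17 C=56 D=35 E=17] open={R6,R7}
Step 13: reserve R8 E 2 -> on_hand[A=54 B=20 C=56 D=35 E=17] avail[A=52 B=17 C=56 D=35 E=15] open={R6,R7,R8}
Step 14: commit R7 -> on_hand[A=54 B=17 C=56 D=35 E=17] avail[A=52 B=17 C=56 D=35 E=15] open={R6,R8}
Step 15: reserve R9 D 7 -> on_hand[A=54 B=17 C=56 D=35 E=17] avail[A=52 B=17 C=56 D=28 E=15] open={R6,R8,R9}
Final available[D] = 28

Answer: 28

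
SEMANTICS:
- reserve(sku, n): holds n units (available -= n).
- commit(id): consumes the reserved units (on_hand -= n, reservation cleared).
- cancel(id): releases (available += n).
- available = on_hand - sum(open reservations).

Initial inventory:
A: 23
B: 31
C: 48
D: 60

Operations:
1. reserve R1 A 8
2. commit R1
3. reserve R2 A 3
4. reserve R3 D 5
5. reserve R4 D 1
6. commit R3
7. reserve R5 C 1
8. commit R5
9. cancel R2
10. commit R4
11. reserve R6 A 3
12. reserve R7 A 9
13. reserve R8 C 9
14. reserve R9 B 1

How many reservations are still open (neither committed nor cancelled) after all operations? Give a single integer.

Answer: 4

Derivation:
Step 1: reserve R1 A 8 -> on_hand[A=23 B=31 C=48 D=60] avail[A=15 B=31 C=48 D=60] open={R1}
Step 2: commit R1 -> on_hand[A=15 B=31 C=48 D=60] avail[A=15 B=31 C=48 D=60] open={}
Step 3: reserve R2 A 3 -> on_hand[A=15 B=31 C=48 D=60] avail[A=12 B=31 C=48 D=60] open={R2}
Step 4: reserve R3 D 5 -> on_hand[A=15 B=31 C=48 D=60] avail[A=12 B=31 C=48 D=55] open={R2,R3}
Step 5: reserve R4 D 1 -> on_hand[A=15 B=31 C=48 D=60] avail[A=12 B=31 C=48 D=54] open={R2,R3,R4}
Step 6: commit R3 -> on_hand[A=15 B=31 C=48 D=55] avail[A=12 B=31 C=48 D=54] open={R2,R4}
Step 7: reserve R5 C 1 -> on_hand[A=15 B=31 C=48 D=55] avail[A=12 B=31 C=47 D=54] open={R2,R4,R5}
Step 8: commit R5 -> on_hand[A=15 B=31 C=47 D=55] avail[A=12 B=31 C=47 D=54] open={R2,R4}
Step 9: cancel R2 -> on_hand[A=15 B=31 C=47 D=55] avail[A=15 B=31 C=47 D=54] open={R4}
Step 10: commit R4 -> on_hand[A=15 B=31 C=47 D=54] avail[A=15 B=31 C=47 D=54] open={}
Step 11: reserve R6 A 3 -> on_hand[A=15 B=31 C=47 D=54] avail[A=12 B=31 C=47 D=54] open={R6}
Step 12: reserve R7 A 9 -> on_hand[A=15 B=31 C=47 D=54] avail[A=3 B=31 C=47 D=54] open={R6,R7}
Step 13: reserve R8 C 9 -> on_hand[A=15 B=31 C=47 D=54] avail[A=3 B=31 C=38 D=54] open={R6,R7,R8}
Step 14: reserve R9 B 1 -> on_hand[A=15 B=31 C=47 D=54] avail[A=3 B=30 C=38 D=54] open={R6,R7,R8,R9}
Open reservations: ['R6', 'R7', 'R8', 'R9'] -> 4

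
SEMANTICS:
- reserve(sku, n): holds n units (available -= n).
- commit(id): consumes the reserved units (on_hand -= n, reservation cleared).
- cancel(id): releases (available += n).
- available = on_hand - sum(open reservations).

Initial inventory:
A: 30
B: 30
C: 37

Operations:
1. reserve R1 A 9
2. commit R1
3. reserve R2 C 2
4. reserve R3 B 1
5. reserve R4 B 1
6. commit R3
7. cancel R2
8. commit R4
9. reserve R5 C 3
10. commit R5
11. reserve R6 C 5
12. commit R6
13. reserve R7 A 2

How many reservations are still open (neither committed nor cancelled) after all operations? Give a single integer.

Answer: 1

Derivation:
Step 1: reserve R1 A 9 -> on_hand[A=30 B=30 C=37] avail[A=21 B=30 C=37] open={R1}
Step 2: commit R1 -> on_hand[A=21 B=30 C=37] avail[A=21 B=30 C=37] open={}
Step 3: reserve R2 C 2 -> on_hand[A=21 B=30 C=37] avail[A=21 B=30 C=35] open={R2}
Step 4: reserve R3 B 1 -> on_hand[A=21 B=30 C=37] avail[A=21 B=29 C=35] open={R2,R3}
Step 5: reserve R4 B 1 -> on_hand[A=21 B=30 C=37] avail[A=21 B=28 C=35] open={R2,R3,R4}
Step 6: commit R3 -> on_hand[A=21 B=29 C=37] avail[A=21 B=28 C=35] open={R2,R4}
Step 7: cancel R2 -> on_hand[A=21 B=29 C=37] avail[A=21 B=28 C=37] open={R4}
Step 8: commit R4 -> on_hand[A=21 B=28 C=37] avail[A=21 B=28 C=37] open={}
Step 9: reserve R5 C 3 -> on_hand[A=21 B=28 C=37] avail[A=21 B=28 C=34] open={R5}
Step 10: commit R5 -> on_hand[A=21 B=28 C=34] avail[A=21 B=28 C=34] open={}
Step 11: reserve R6 C 5 -> on_hand[A=21 B=28 C=34] avail[A=21 B=28 C=29] open={R6}
Step 12: commit R6 -> on_hand[A=21 B=28 C=29] avail[A=21 B=28 C=29] open={}
Step 13: reserve R7 A 2 -> on_hand[A=21 B=28 C=29] avail[A=19 B=28 C=29] open={R7}
Open reservations: ['R7'] -> 1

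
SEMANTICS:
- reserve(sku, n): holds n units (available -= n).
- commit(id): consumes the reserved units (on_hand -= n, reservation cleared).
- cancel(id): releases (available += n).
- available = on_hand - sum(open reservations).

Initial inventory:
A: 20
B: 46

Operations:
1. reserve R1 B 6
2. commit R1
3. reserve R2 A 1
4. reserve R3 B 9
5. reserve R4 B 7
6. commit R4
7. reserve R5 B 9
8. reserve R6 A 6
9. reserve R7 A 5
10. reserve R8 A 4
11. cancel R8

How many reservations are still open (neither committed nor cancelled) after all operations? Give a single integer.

Answer: 5

Derivation:
Step 1: reserve R1 B 6 -> on_hand[A=20 B=46] avail[A=20 B=40] open={R1}
Step 2: commit R1 -> on_hand[A=20 B=40] avail[A=20 B=40] open={}
Step 3: reserve R2 A 1 -> on_hand[A=20 B=40] avail[A=19 B=40] open={R2}
Step 4: reserve R3 B 9 -> on_hand[A=20 B=40] avail[A=19 B=31] open={R2,R3}
Step 5: reserve R4 B 7 -> on_hand[A=20 B=40] avail[A=19 B=24] open={R2,R3,R4}
Step 6: commit R4 -> on_hand[A=20 B=33] avail[A=19 B=24] open={R2,R3}
Step 7: reserve R5 B 9 -> on_hand[A=20 B=33] avail[A=19 B=15] open={R2,R3,R5}
Step 8: reserve R6 A 6 -> on_hand[A=20 B=33] avail[A=13 B=15] open={R2,R3,R5,R6}
Step 9: reserve R7 A 5 -> on_hand[A=20 B=33] avail[A=8 B=15] open={R2,R3,R5,R6,R7}
Step 10: reserve R8 A 4 -> on_hand[A=20 B=33] avail[A=4 B=15] open={R2,R3,R5,R6,R7,R8}
Step 11: cancel R8 -> on_hand[A=20 B=33] avail[A=8 B=15] open={R2,R3,R5,R6,R7}
Open reservations: ['R2', 'R3', 'R5', 'R6', 'R7'] -> 5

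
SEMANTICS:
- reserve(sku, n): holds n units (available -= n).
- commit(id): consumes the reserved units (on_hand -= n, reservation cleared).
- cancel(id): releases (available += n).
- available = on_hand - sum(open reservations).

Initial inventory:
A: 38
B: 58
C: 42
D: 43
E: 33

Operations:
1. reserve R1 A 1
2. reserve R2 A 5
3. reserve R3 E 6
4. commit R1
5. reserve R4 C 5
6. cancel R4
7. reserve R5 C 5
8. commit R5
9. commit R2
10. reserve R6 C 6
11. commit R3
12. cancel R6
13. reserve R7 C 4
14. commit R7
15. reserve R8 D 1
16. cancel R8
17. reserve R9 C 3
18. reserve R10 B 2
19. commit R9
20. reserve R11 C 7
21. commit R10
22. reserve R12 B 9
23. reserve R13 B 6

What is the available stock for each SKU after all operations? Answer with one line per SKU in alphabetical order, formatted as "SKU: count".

Step 1: reserve R1 A 1 -> on_hand[A=38 B=58 C=42 D=43 E=33] avail[A=37 B=58 C=42 D=43 E=33] open={R1}
Step 2: reserve R2 A 5 -> on_hand[A=38 B=58 C=42 D=43 E=33] avail[A=32 B=58 C=42 D=43 E=33] open={R1,R2}
Step 3: reserve R3 E 6 -> on_hand[A=38 B=58 C=42 D=43 E=33] avail[A=32 B=58 C=42 D=43 E=27] open={R1,R2,R3}
Step 4: commit R1 -> on_hand[A=37 B=58 C=42 D=43 E=33] avail[A=32 B=58 C=42 D=43 E=27] open={R2,R3}
Step 5: reserve R4 C 5 -> on_hand[A=37 B=58 C=42 D=43 E=33] avail[A=32 B=58 C=37 D=43 E=27] open={R2,R3,R4}
Step 6: cancel R4 -> on_hand[A=37 B=58 C=42 D=43 E=33] avail[A=32 B=58 C=42 D=43 E=27] open={R2,R3}
Step 7: reserve R5 C 5 -> on_hand[A=37 B=58 C=42 D=43 E=33] avail[A=32 B=58 C=37 D=43 E=27] open={R2,R3,R5}
Step 8: commit R5 -> on_hand[A=37 B=58 C=37 D=43 E=33] avail[A=32 B=58 C=37 D=43 E=27] open={R2,R3}
Step 9: commit R2 -> on_hand[A=32 B=58 C=37 D=43 E=33] avail[A=32 B=58 C=37 D=43 E=27] open={R3}
Step 10: reserve R6 C 6 -> on_hand[A=32 B=58 C=37 D=43 E=33] avail[A=32 B=58 C=31 D=43 E=27] open={R3,R6}
Step 11: commit R3 -> on_hand[A=32 B=58 C=37 D=43 E=27] avail[A=32 B=58 C=31 D=43 E=27] open={R6}
Step 12: cancel R6 -> on_hand[A=32 B=58 C=37 D=43 E=27] avail[A=32 B=58 C=37 D=43 E=27] open={}
Step 13: reserve R7 C 4 -> on_hand[A=32 B=58 C=37 D=43 E=27] avail[A=32 B=58 C=33 D=43 E=27] open={R7}
Step 14: commit R7 -> on_hand[A=32 B=58 C=33 D=43 E=27] avail[A=32 B=58 C=33 D=43 E=27] open={}
Step 15: reserve R8 D 1 -> on_hand[A=32 B=58 C=33 D=43 E=27] avail[A=32 B=58 C=33 D=42 E=27] open={R8}
Step 16: cancel R8 -> on_hand[A=32 B=58 C=33 D=43 E=27] avail[A=32 B=58 C=33 D=43 E=27] open={}
Step 17: reserve R9 C 3 -> on_hand[A=32 B=58 C=33 D=43 E=27] avail[A=32 B=58 C=30 D=43 E=27] open={R9}
Step 18: reserve R10 B 2 -> on_hand[A=32 B=58 C=33 D=43 E=27] avail[A=32 B=56 C=30 D=43 E=27] open={R10,R9}
Step 19: commit R9 -> on_hand[A=32 B=58 C=30 D=43 E=27] avail[A=32 B=56 C=30 D=43 E=27] open={R10}
Step 20: reserve R11 C 7 -> on_hand[A=32 B=58 C=30 D=43 E=27] avail[A=32 B=56 C=23 D=43 E=27] open={R10,R11}
Step 21: commit R10 -> on_hand[A=32 B=56 C=30 D=43 E=27] avail[A=32 B=56 C=23 D=43 E=27] open={R11}
Step 22: reserve R12 B 9 -> on_hand[A=32 B=56 C=30 D=43 E=27] avail[A=32 B=47 C=23 D=43 E=27] open={R11,R12}
Step 23: reserve R13 B 6 -> on_hand[A=32 B=56 C=30 D=43 E=27] avail[A=32 B=41 C=23 D=43 E=27] open={R11,R12,R13}

Answer: A: 32
B: 41
C: 23
D: 43
E: 27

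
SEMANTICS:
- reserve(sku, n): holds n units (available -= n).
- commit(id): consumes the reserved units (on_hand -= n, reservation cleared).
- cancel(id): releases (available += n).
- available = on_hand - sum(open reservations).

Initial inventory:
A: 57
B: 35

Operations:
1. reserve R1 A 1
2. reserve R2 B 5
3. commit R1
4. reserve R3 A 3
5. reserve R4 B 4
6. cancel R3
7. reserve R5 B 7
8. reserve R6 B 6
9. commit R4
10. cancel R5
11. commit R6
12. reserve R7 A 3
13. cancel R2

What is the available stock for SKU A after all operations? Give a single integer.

Step 1: reserve R1 A 1 -> on_hand[A=57 B=35] avail[A=56 B=35] open={R1}
Step 2: reserve R2 B 5 -> on_hand[A=57 B=35] avail[A=56 B=30] open={R1,R2}
Step 3: commit R1 -> on_hand[A=56 B=35] avail[A=56 B=30] open={R2}
Step 4: reserve R3 A 3 -> on_hand[A=56 B=35] avail[A=53 B=30] open={R2,R3}
Step 5: reserve R4 B 4 -> on_hand[A=56 B=35] avail[A=53 B=26] open={R2,R3,R4}
Step 6: cancel R3 -> on_hand[A=56 B=35] avail[A=56 B=26] open={R2,R4}
Step 7: reserve R5 B 7 -> on_hand[A=56 B=35] avail[A=56 B=19] open={R2,R4,R5}
Step 8: reserve R6 B 6 -> on_hand[A=56 B=35] avail[A=56 B=13] open={R2,R4,R5,R6}
Step 9: commit R4 -> on_hand[A=56 B=31] avail[A=56 B=13] open={R2,R5,R6}
Step 10: cancel R5 -> on_hand[A=56 B=31] avail[A=56 B=20] open={R2,R6}
Step 11: commit R6 -> on_hand[A=56 B=25] avail[A=56 B=20] open={R2}
Step 12: reserve R7 A 3 -> on_hand[A=56 B=25] avail[A=53 B=20] open={R2,R7}
Step 13: cancel R2 -> on_hand[A=56 B=25] avail[A=53 B=25] open={R7}
Final available[A] = 53

Answer: 53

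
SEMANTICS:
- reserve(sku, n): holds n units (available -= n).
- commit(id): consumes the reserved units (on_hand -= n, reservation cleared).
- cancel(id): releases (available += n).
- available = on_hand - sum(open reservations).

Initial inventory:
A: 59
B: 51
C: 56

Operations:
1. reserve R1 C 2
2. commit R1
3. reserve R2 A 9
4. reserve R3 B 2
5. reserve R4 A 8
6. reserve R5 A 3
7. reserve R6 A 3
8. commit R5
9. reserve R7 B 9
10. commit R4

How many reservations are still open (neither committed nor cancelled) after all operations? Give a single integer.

Step 1: reserve R1 C 2 -> on_hand[A=59 B=51 C=56] avail[A=59 B=51 C=54] open={R1}
Step 2: commit R1 -> on_hand[A=59 B=51 C=54] avail[A=59 B=51 C=54] open={}
Step 3: reserve R2 A 9 -> on_hand[A=59 B=51 C=54] avail[A=50 B=51 C=54] open={R2}
Step 4: reserve R3 B 2 -> on_hand[A=59 B=51 C=54] avail[A=50 B=49 C=54] open={R2,R3}
Step 5: reserve R4 A 8 -> on_hand[A=59 B=51 C=54] avail[A=42 B=49 C=54] open={R2,R3,R4}
Step 6: reserve R5 A 3 -> on_hand[A=59 B=51 C=54] avail[A=39 B=49 C=54] open={R2,R3,R4,R5}
Step 7: reserve R6 A 3 -> on_hand[A=59 B=51 C=54] avail[A=36 B=49 C=54] open={R2,R3,R4,R5,R6}
Step 8: commit R5 -> on_hand[A=56 B=51 C=54] avail[A=36 B=49 C=54] open={R2,R3,R4,R6}
Step 9: reserve R7 B 9 -> on_hand[A=56 B=51 C=54] avail[A=36 B=40 C=54] open={R2,R3,R4,R6,R7}
Step 10: commit R4 -> on_hand[A=48 B=51 C=54] avail[A=36 B=40 C=54] open={R2,R3,R6,R7}
Open reservations: ['R2', 'R3', 'R6', 'R7'] -> 4

Answer: 4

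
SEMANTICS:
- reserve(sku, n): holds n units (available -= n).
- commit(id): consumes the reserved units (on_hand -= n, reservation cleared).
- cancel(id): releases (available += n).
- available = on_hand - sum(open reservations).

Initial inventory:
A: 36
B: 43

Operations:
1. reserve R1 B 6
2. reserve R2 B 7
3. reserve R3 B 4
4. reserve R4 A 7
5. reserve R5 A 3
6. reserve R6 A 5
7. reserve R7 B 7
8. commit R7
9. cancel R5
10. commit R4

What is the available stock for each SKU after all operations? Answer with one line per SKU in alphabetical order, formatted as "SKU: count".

Answer: A: 24
B: 19

Derivation:
Step 1: reserve R1 B 6 -> on_hand[A=36 B=43] avail[A=36 B=37] open={R1}
Step 2: reserve R2 B 7 -> on_hand[A=36 B=43] avail[A=36 B=30] open={R1,R2}
Step 3: reserve R3 B 4 -> on_hand[A=36 B=43] avail[A=36 B=26] open={R1,R2,R3}
Step 4: reserve R4 A 7 -> on_hand[A=36 B=43] avail[A=29 B=26] open={R1,R2,R3,R4}
Step 5: reserve R5 A 3 -> on_hand[A=36 B=43] avail[A=26 B=26] open={R1,R2,R3,R4,R5}
Step 6: reserve R6 A 5 -> on_hand[A=36 B=43] avail[A=21 B=26] open={R1,R2,R3,R4,R5,R6}
Step 7: reserve R7 B 7 -> on_hand[A=36 B=43] avail[A=21 B=19] open={R1,R2,R3,R4,R5,R6,R7}
Step 8: commit R7 -> on_hand[A=36 B=36] avail[A=21 B=19] open={R1,R2,R3,R4,R5,R6}
Step 9: cancel R5 -> on_hand[A=36 B=36] avail[A=24 B=19] open={R1,R2,R3,R4,R6}
Step 10: commit R4 -> on_hand[A=29 B=36] avail[A=24 B=19] open={R1,R2,R3,R6}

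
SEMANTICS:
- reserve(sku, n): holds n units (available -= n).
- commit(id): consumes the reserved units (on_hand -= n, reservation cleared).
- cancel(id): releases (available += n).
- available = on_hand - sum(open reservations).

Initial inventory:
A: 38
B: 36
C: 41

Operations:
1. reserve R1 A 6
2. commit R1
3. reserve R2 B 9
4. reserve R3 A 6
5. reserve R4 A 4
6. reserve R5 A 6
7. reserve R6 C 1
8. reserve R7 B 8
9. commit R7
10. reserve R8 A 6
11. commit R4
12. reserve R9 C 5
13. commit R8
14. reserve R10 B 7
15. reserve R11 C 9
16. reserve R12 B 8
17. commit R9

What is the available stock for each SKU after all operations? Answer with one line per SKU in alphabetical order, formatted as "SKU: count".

Step 1: reserve R1 A 6 -> on_hand[A=38 B=36 C=41] avail[A=32 B=36 C=41] open={R1}
Step 2: commit R1 -> on_hand[A=32 B=36 C=41] avail[A=32 B=36 C=41] open={}
Step 3: reserve R2 B 9 -> on_hand[A=32 B=36 C=41] avail[A=32 B=27 C=41] open={R2}
Step 4: reserve R3 A 6 -> on_hand[A=32 B=36 C=41] avail[A=26 B=27 C=41] open={R2,R3}
Step 5: reserve R4 A 4 -> on_hand[A=32 B=36 C=41] avail[A=22 B=27 C=41] open={R2,R3,R4}
Step 6: reserve R5 A 6 -> on_hand[A=32 B=36 C=41] avail[A=16 B=27 C=41] open={R2,R3,R4,R5}
Step 7: reserve R6 C 1 -> on_hand[A=32 B=36 C=41] avail[A=16 B=27 C=40] open={R2,R3,R4,R5,R6}
Step 8: reserve R7 B 8 -> on_hand[A=32 B=36 C=41] avail[A=16 B=19 C=40] open={R2,R3,R4,R5,R6,R7}
Step 9: commit R7 -> on_hand[A=32 B=28 C=41] avail[A=16 B=19 C=40] open={R2,R3,R4,R5,R6}
Step 10: reserve R8 A 6 -> on_hand[A=32 B=28 C=41] avail[A=10 B=19 C=40] open={R2,R3,R4,R5,R6,R8}
Step 11: commit R4 -> on_hand[A=28 B=28 C=41] avail[A=10 B=19 C=40] open={R2,R3,R5,R6,R8}
Step 12: reserve R9 C 5 -> on_hand[A=28 B=28 C=41] avail[A=10 B=19 C=35] open={R2,R3,R5,R6,R8,R9}
Step 13: commit R8 -> on_hand[A=22 B=28 C=41] avail[A=10 B=19 C=35] open={R2,R3,R5,R6,R9}
Step 14: reserve R10 B 7 -> on_hand[A=22 B=28 C=41] avail[A=10 B=12 C=35] open={R10,R2,R3,R5,R6,R9}
Step 15: reserve R11 C 9 -> on_hand[A=22 B=28 C=41] avail[A=10 B=12 C=26] open={R10,R11,R2,R3,R5,R6,R9}
Step 16: reserve R12 B 8 -> on_hand[A=22 B=28 C=41] avail[A=10 B=4 C=26] open={R10,R11,R12,R2,R3,R5,R6,R9}
Step 17: commit R9 -> on_hand[A=22 B=28 C=36] avail[A=10 B=4 C=26] open={R10,R11,R12,R2,R3,R5,R6}

Answer: A: 10
B: 4
C: 26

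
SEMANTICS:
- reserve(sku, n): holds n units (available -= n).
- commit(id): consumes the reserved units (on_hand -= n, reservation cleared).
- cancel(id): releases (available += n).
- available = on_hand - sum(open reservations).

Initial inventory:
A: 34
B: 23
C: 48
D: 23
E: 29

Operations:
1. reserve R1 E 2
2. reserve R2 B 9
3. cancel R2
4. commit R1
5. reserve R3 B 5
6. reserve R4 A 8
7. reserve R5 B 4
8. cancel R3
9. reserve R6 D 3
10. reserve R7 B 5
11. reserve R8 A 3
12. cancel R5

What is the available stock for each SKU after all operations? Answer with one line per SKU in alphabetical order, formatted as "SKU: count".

Step 1: reserve R1 E 2 -> on_hand[A=34 B=23 C=48 D=23 E=29] avail[A=34 B=23 C=48 D=23 E=27] open={R1}
Step 2: reserve R2 B 9 -> on_hand[A=34 B=23 C=48 D=23 E=29] avail[A=34 B=14 C=48 D=23 E=27] open={R1,R2}
Step 3: cancel R2 -> on_hand[A=34 B=23 C=48 D=23 E=29] avail[A=34 B=23 C=48 D=23 E=27] open={R1}
Step 4: commit R1 -> on_hand[A=34 B=23 C=48 D=23 E=27] avail[A=34 B=23 C=48 D=23 E=27] open={}
Step 5: reserve R3 B 5 -> on_hand[A=34 B=23 C=48 D=23 E=27] avail[A=34 B=18 C=48 D=23 E=27] open={R3}
Step 6: reserve R4 A 8 -> on_hand[A=34 B=23 C=48 D=23 E=27] avail[A=26 B=18 C=48 D=23 E=27] open={R3,R4}
Step 7: reserve R5 B 4 -> on_hand[A=34 B=23 C=48 D=23 E=27] avail[A=26 B=14 C=48 D=23 E=27] open={R3,R4,R5}
Step 8: cancel R3 -> on_hand[A=34 B=23 C=48 D=23 E=27] avail[A=26 B=19 C=48 D=23 E=27] open={R4,R5}
Step 9: reserve R6 D 3 -> on_hand[A=34 B=23 C=48 D=23 E=27] avail[A=26 B=19 C=48 D=20 E=27] open={R4,R5,R6}
Step 10: reserve R7 B 5 -> on_hand[A=34 B=23 C=48 D=23 E=27] avail[A=26 B=14 C=48 D=20 E=27] open={R4,R5,R6,R7}
Step 11: reserve R8 A 3 -> on_hand[A=34 B=23 C=48 D=23 E=27] avail[A=23 B=14 C=48 D=20 E=27] open={R4,R5,R6,R7,R8}
Step 12: cancel R5 -> on_hand[A=34 B=23 C=48 D=23 E=27] avail[A=23 B=18 C=48 D=20 E=27] open={R4,R6,R7,R8}

Answer: A: 23
B: 18
C: 48
D: 20
E: 27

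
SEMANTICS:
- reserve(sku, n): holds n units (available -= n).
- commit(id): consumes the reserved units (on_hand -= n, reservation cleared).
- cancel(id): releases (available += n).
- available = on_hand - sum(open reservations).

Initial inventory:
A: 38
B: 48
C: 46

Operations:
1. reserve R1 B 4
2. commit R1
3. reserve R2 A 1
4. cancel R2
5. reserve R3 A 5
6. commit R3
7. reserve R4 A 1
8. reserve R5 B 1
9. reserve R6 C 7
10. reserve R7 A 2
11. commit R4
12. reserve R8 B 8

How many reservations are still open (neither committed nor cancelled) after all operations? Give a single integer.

Step 1: reserve R1 B 4 -> on_hand[A=38 B=48 C=46] avail[A=38 B=44 C=46] open={R1}
Step 2: commit R1 -> on_hand[A=38 B=44 C=46] avail[A=38 B=44 C=46] open={}
Step 3: reserve R2 A 1 -> on_hand[A=38 B=44 C=46] avail[A=37 B=44 C=46] open={R2}
Step 4: cancel R2 -> on_hand[A=38 B=44 C=46] avail[A=38 B=44 C=46] open={}
Step 5: reserve R3 A 5 -> on_hand[A=38 B=44 C=46] avail[A=33 B=44 C=46] open={R3}
Step 6: commit R3 -> on_hand[A=33 B=44 C=46] avail[A=33 B=44 C=46] open={}
Step 7: reserve R4 A 1 -> on_hand[A=33 B=44 C=46] avail[A=32 B=44 C=46] open={R4}
Step 8: reserve R5 B 1 -> on_hand[A=33 B=44 C=46] avail[A=32 B=43 C=46] open={R4,R5}
Step 9: reserve R6 C 7 -> on_hand[A=33 B=44 C=46] avail[A=32 B=43 C=39] open={R4,R5,R6}
Step 10: reserve R7 A 2 -> on_hand[A=33 B=44 C=46] avail[A=30 B=43 C=39] open={R4,R5,R6,R7}
Step 11: commit R4 -> on_hand[A=32 B=44 C=46] avail[A=30 B=43 C=39] open={R5,R6,R7}
Step 12: reserve R8 B 8 -> on_hand[A=32 B=44 C=46] avail[A=30 B=35 C=39] open={R5,R6,R7,R8}
Open reservations: ['R5', 'R6', 'R7', 'R8'] -> 4

Answer: 4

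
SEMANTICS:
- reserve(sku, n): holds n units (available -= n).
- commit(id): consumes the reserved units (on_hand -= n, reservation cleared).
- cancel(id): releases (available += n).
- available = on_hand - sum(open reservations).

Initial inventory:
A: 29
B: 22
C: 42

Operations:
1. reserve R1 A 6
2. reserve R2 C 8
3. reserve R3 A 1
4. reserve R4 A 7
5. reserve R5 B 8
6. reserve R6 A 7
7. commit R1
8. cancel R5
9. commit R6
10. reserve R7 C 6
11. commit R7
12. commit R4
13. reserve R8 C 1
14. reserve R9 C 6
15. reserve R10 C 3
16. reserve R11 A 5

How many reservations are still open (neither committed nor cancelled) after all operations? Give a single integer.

Step 1: reserve R1 A 6 -> on_hand[A=29 B=22 C=42] avail[A=23 B=22 C=42] open={R1}
Step 2: reserve R2 C 8 -> on_hand[A=29 B=22 C=42] avail[A=23 B=22 C=34] open={R1,R2}
Step 3: reserve R3 A 1 -> on_hand[A=29 B=22 C=42] avail[A=22 B=22 C=34] open={R1,R2,R3}
Step 4: reserve R4 A 7 -> on_hand[A=29 B=22 C=42] avail[A=15 B=22 C=34] open={R1,R2,R3,R4}
Step 5: reserve R5 B 8 -> on_hand[A=29 B=22 C=42] avail[A=15 B=14 C=34] open={R1,R2,R3,R4,R5}
Step 6: reserve R6 A 7 -> on_hand[A=29 B=22 C=42] avail[A=8 B=14 C=34] open={R1,R2,R3,R4,R5,R6}
Step 7: commit R1 -> on_hand[A=23 B=22 C=42] avail[A=8 B=14 C=34] open={R2,R3,R4,R5,R6}
Step 8: cancel R5 -> on_hand[A=23 B=22 C=42] avail[A=8 B=22 C=34] open={R2,R3,R4,R6}
Step 9: commit R6 -> on_hand[A=16 B=22 C=42] avail[A=8 B=22 C=34] open={R2,R3,R4}
Step 10: reserve R7 C 6 -> on_hand[A=16 B=22 C=42] avail[A=8 B=22 C=28] open={R2,R3,R4,R7}
Step 11: commit R7 -> on_hand[A=16 B=22 C=36] avail[A=8 B=22 C=28] open={R2,R3,R4}
Step 12: commit R4 -> on_hand[A=9 B=22 C=36] avail[A=8 B=22 C=28] open={R2,R3}
Step 13: reserve R8 C 1 -> on_hand[A=9 B=22 C=36] avail[A=8 B=22 C=27] open={R2,R3,R8}
Step 14: reserve R9 C 6 -> on_hand[A=9 B=22 C=36] avail[A=8 B=22 C=21] open={R2,R3,R8,R9}
Step 15: reserve R10 C 3 -> on_hand[A=9 B=22 C=36] avail[A=8 B=22 C=18] open={R10,R2,R3,R8,R9}
Step 16: reserve R11 A 5 -> on_hand[A=9 B=22 C=36] avail[A=3 B=22 C=18] open={R10,R11,R2,R3,R8,R9}
Open reservations: ['R10', 'R11', 'R2', 'R3', 'R8', 'R9'] -> 6

Answer: 6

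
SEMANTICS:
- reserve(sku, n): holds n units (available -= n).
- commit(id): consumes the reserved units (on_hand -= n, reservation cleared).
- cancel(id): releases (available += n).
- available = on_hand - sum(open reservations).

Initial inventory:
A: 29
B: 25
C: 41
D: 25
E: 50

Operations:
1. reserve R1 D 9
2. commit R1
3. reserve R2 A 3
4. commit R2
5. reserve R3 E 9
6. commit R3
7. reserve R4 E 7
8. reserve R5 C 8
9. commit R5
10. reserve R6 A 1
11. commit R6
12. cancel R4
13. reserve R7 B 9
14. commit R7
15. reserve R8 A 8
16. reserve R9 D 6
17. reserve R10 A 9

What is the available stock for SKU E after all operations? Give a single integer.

Step 1: reserve R1 D 9 -> on_hand[A=29 B=25 C=41 D=25 E=50] avail[A=29 B=25 C=41 D=16 E=50] open={R1}
Step 2: commit R1 -> on_hand[A=29 B=25 C=41 D=16 E=50] avail[A=29 B=25 C=41 D=16 E=50] open={}
Step 3: reserve R2 A 3 -> on_hand[A=29 B=25 C=41 D=16 E=50] avail[A=26 B=25 C=41 D=16 E=50] open={R2}
Step 4: commit R2 -> on_hand[A=26 B=25 C=41 D=16 E=50] avail[A=26 B=25 C=41 D=16 E=50] open={}
Step 5: reserve R3 E 9 -> on_hand[A=26 B=25 C=41 D=16 E=50] avail[A=26 B=25 C=41 D=16 E=41] open={R3}
Step 6: commit R3 -> on_hand[A=26 B=25 C=41 D=16 E=41] avail[A=26 B=25 C=41 D=16 E=41] open={}
Step 7: reserve R4 E 7 -> on_hand[A=26 B=25 C=41 D=16 E=41] avail[A=26 B=25 C=41 D=16 E=34] open={R4}
Step 8: reserve R5 C 8 -> on_hand[A=26 B=25 C=41 D=16 E=41] avail[A=26 B=25 C=33 D=16 E=34] open={R4,R5}
Step 9: commit R5 -> on_hand[A=26 B=25 C=33 D=16 E=41] avail[A=26 B=25 C=33 D=16 E=34] open={R4}
Step 10: reserve R6 A 1 -> on_hand[A=26 B=25 C=33 D=16 E=41] avail[A=25 B=25 C=33 D=16 E=34] open={R4,R6}
Step 11: commit R6 -> on_hand[A=25 B=25 C=33 D=16 E=41] avail[A=25 B=25 C=33 D=16 E=34] open={R4}
Step 12: cancel R4 -> on_hand[A=25 B=25 C=33 D=16 E=41] avail[A=25 B=25 C=33 D=16 E=41] open={}
Step 13: reserve R7 B 9 -> on_hand[A=25 B=25 C=33 D=16 E=41] avail[A=25 B=16 C=33 D=16 E=41] open={R7}
Step 14: commit R7 -> on_hand[A=25 B=16 C=33 D=16 E=41] avail[A=25 B=16 C=33 D=16 E=41] open={}
Step 15: reserve R8 A 8 -> on_hand[A=25 B=16 C=33 D=16 E=41] avail[A=17 B=16 C=33 D=16 E=41] open={R8}
Step 16: reserve R9 D 6 -> on_hand[A=25 B=16 C=33 D=16 E=41] avail[A=17 B=16 C=33 D=10 E=41] open={R8,R9}
Step 17: reserve R10 A 9 -> on_hand[A=25 B=16 C=33 D=16 E=41] avail[A=8 B=16 C=33 D=10 E=41] open={R10,R8,R9}
Final available[E] = 41

Answer: 41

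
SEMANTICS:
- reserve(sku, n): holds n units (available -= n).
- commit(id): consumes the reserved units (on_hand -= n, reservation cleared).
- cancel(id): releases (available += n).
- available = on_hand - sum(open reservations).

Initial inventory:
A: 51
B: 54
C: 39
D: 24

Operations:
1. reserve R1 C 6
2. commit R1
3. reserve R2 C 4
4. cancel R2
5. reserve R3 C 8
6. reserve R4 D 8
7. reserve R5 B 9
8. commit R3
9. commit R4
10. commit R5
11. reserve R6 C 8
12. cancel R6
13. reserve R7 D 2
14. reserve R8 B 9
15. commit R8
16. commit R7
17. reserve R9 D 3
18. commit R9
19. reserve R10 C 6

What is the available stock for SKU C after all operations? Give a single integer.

Step 1: reserve R1 C 6 -> on_hand[A=51 B=54 C=39 D=24] avail[A=51 B=54 C=33 D=24] open={R1}
Step 2: commit R1 -> on_hand[A=51 B=54 C=33 D=24] avail[A=51 B=54 C=33 D=24] open={}
Step 3: reserve R2 C 4 -> on_hand[A=51 B=54 C=33 D=24] avail[A=51 B=54 C=29 D=24] open={R2}
Step 4: cancel R2 -> on_hand[A=51 B=54 C=33 D=24] avail[A=51 B=54 C=33 D=24] open={}
Step 5: reserve R3 C 8 -> on_hand[A=51 B=54 C=33 D=24] avail[A=51 B=54 C=25 D=24] open={R3}
Step 6: reserve R4 D 8 -> on_hand[A=51 B=54 C=33 D=24] avail[A=51 B=54 C=25 D=16] open={R3,R4}
Step 7: reserve R5 B 9 -> on_hand[A=51 B=54 C=33 D=24] avail[A=51 B=45 C=25 D=16] open={R3,R4,R5}
Step 8: commit R3 -> on_hand[A=51 B=54 C=25 D=24] avail[A=51 B=45 C=25 D=16] open={R4,R5}
Step 9: commit R4 -> on_hand[A=51 B=54 C=25 D=16] avail[A=51 B=45 C=25 D=16] open={R5}
Step 10: commit R5 -> on_hand[A=51 B=45 C=25 D=16] avail[A=51 B=45 C=25 D=16] open={}
Step 11: reserve R6 C 8 -> on_hand[A=51 B=45 C=25 D=16] avail[A=51 B=45 C=17 D=16] open={R6}
Step 12: cancel R6 -> on_hand[A=51 B=45 C=25 D=16] avail[A=51 B=45 C=25 D=16] open={}
Step 13: reserve R7 D 2 -> on_hand[A=51 B=45 C=25 D=16] avail[A=51 B=45 C=25 D=14] open={R7}
Step 14: reserve R8 B 9 -> on_hand[A=51 B=45 C=25 D=16] avail[A=51 B=36 C=25 D=14] open={R7,R8}
Step 15: commit R8 -> on_hand[A=51 B=36 C=25 D=16] avail[A=51 B=36 C=25 D=14] open={R7}
Step 16: commit R7 -> on_hand[A=51 B=36 C=25 D=14] avail[A=51 B=36 C=25 D=14] open={}
Step 17: reserve R9 D 3 -> on_hand[A=51 B=36 C=25 D=14] avail[A=51 B=36 C=25 D=11] open={R9}
Step 18: commit R9 -> on_hand[A=51 B=36 C=25 D=11] avail[A=51 B=36 C=25 D=11] open={}
Step 19: reserve R10 C 6 -> on_hand[A=51 B=36 C=25 D=11] avail[A=51 B=36 C=19 D=11] open={R10}
Final available[C] = 19

Answer: 19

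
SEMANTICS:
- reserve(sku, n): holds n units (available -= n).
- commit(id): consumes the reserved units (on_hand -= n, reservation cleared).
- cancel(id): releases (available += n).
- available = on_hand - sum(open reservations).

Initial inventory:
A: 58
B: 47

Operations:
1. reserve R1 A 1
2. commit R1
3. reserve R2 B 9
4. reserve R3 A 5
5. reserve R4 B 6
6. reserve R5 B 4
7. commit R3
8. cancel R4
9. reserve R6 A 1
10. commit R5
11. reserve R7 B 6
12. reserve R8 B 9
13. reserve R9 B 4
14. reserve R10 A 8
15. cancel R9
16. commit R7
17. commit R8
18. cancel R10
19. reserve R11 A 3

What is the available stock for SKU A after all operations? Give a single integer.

Step 1: reserve R1 A 1 -> on_hand[A=58 B=47] avail[A=57 B=47] open={R1}
Step 2: commit R1 -> on_hand[A=57 B=47] avail[A=57 B=47] open={}
Step 3: reserve R2 B 9 -> on_hand[A=57 B=47] avail[A=57 B=38] open={R2}
Step 4: reserve R3 A 5 -> on_hand[A=57 B=47] avail[A=52 B=38] open={R2,R3}
Step 5: reserve R4 B 6 -> on_hand[A=57 B=47] avail[A=52 B=32] open={R2,R3,R4}
Step 6: reserve R5 B 4 -> on_hand[A=57 B=47] avail[A=52 B=28] open={R2,R3,R4,R5}
Step 7: commit R3 -> on_hand[A=52 B=47] avail[A=52 B=28] open={R2,R4,R5}
Step 8: cancel R4 -> on_hand[A=52 B=47] avail[A=52 B=34] open={R2,R5}
Step 9: reserve R6 A 1 -> on_hand[A=52 B=47] avail[A=51 B=34] open={R2,R5,R6}
Step 10: commit R5 -> on_hand[A=52 B=43] avail[A=51 B=34] open={R2,R6}
Step 11: reserve R7 B 6 -> on_hand[A=52 B=43] avail[A=51 B=28] open={R2,R6,R7}
Step 12: reserve R8 B 9 -> on_hand[A=52 B=43] avail[A=51 B=19] open={R2,R6,R7,R8}
Step 13: reserve R9 B 4 -> on_hand[A=52 B=43] avail[A=51 B=15] open={R2,R6,R7,R8,R9}
Step 14: reserve R10 A 8 -> on_hand[A=52 B=43] avail[A=43 B=15] open={R10,R2,R6,R7,R8,R9}
Step 15: cancel R9 -> on_hand[A=52 B=43] avail[A=43 B=19] open={R10,R2,R6,R7,R8}
Step 16: commit R7 -> on_hand[A=52 B=37] avail[A=43 B=19] open={R10,R2,R6,R8}
Step 17: commit R8 -> on_hand[A=52 B=28] avail[A=43 B=19] open={R10,R2,R6}
Step 18: cancel R10 -> on_hand[A=52 B=28] avail[A=51 B=19] open={R2,R6}
Step 19: reserve R11 A 3 -> on_hand[A=52 B=28] avail[A=48 B=19] open={R11,R2,R6}
Final available[A] = 48

Answer: 48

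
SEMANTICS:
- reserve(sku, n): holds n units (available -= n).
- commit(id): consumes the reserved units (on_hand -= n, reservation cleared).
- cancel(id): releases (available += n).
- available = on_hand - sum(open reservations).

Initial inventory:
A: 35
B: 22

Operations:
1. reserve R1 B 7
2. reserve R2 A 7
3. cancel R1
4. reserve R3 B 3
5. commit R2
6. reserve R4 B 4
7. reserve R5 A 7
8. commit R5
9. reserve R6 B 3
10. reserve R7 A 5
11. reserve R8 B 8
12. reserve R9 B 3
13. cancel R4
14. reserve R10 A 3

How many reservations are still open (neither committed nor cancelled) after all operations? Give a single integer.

Answer: 6

Derivation:
Step 1: reserve R1 B 7 -> on_hand[A=35 B=22] avail[A=35 B=15] open={R1}
Step 2: reserve R2 A 7 -> on_hand[A=35 B=22] avail[A=28 B=15] open={R1,R2}
Step 3: cancel R1 -> on_hand[A=35 B=22] avail[A=28 B=22] open={R2}
Step 4: reserve R3 B 3 -> on_hand[A=35 B=22] avail[A=28 B=19] open={R2,R3}
Step 5: commit R2 -> on_hand[A=28 B=22] avail[A=28 B=19] open={R3}
Step 6: reserve R4 B 4 -> on_hand[A=28 B=22] avail[A=28 B=15] open={R3,R4}
Step 7: reserve R5 A 7 -> on_hand[A=28 B=22] avail[A=21 B=15] open={R3,R4,R5}
Step 8: commit R5 -> on_hand[A=21 B=22] avail[A=21 B=15] open={R3,R4}
Step 9: reserve R6 B 3 -> on_hand[A=21 B=22] avail[A=21 B=12] open={R3,R4,R6}
Step 10: reserve R7 A 5 -> on_hand[A=21 B=22] avail[A=16 B=12] open={R3,R4,R6,R7}
Step 11: reserve R8 B 8 -> on_hand[A=21 B=22] avail[A=16 B=4] open={R3,R4,R6,R7,R8}
Step 12: reserve R9 B 3 -> on_hand[A=21 B=22] avail[A=16 B=1] open={R3,R4,R6,R7,R8,R9}
Step 13: cancel R4 -> on_hand[A=21 B=22] avail[A=16 B=5] open={R3,R6,R7,R8,R9}
Step 14: reserve R10 A 3 -> on_hand[A=21 B=22] avail[A=13 B=5] open={R10,R3,R6,R7,R8,R9}
Open reservations: ['R10', 'R3', 'R6', 'R7', 'R8', 'R9'] -> 6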